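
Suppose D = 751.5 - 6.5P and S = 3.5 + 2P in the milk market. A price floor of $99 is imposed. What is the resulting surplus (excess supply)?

Equilibrium price would be P* = 88, so the floor at 99 binds.
At P = 99: D = 108, S = 201.5.
Surplus = 201.5 − 108 = 93.5.

Surplus = 93.5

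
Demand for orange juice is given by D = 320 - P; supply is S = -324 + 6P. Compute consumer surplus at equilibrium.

Equilibrium: 320 - P = -324 + 6P gives P* = 92, Q* = 228.
Demand choke price (D = 0): P = 320.
CS = ½(320 − 92)(228) = 25992.

Consumer surplus = 25992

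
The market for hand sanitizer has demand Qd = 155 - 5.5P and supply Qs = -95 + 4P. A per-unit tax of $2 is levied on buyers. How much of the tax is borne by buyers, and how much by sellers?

Buyers bear 16/19, sellers bear 22/19

Pre-tax equilibrium: P* = 500/19, Q* = 195/19.
Tax on buyers shifts demand to Qd = 155 − 5.5(P + 2) = 144 - 5.5P.
144 - 5.5P = -95 + 4P gives seller price Ps = 478/19; buyers pay Pb = 478/19 + 2 = 516/19.
New quantity: Q = 155 − 5.5(516/19) = 107/19.
Buyer burden = 516/19 − 500/19 = 16/19; seller burden = 500/19 − 478/19 = 22/19.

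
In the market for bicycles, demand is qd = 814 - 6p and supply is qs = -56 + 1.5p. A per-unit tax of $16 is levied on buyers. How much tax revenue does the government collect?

Pre-tax equilibrium: p* = 116, q* = 118.
Tax on buyers shifts demand to qd = 814 − 6(p + 16) = 718 - 6p.
718 - 6p = -56 + 1.5p gives seller price ps = 103.2; buyers pay pb = 103.2 + 16 = 119.2.
New quantity: q = 814 − 6(119.2) = 98.8.
Revenue = 16 × 98.8 = 1580.8.

Tax revenue = 1580.8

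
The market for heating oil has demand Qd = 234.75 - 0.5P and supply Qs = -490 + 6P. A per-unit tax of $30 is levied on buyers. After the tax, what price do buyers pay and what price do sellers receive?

Buyers pay 3619/26, sellers receive 2839/26

Pre-tax equilibrium: P* = 111.5, Q* = 179.
Tax on buyers shifts demand to Qd = 234.75 − 0.5(P + 30) = 219.75 - 0.5P.
219.75 - 0.5P = -490 + 6P gives seller price Ps = 2839/26; buyers pay Pb = 2839/26 + 30 = 3619/26.
New quantity: Q = 234.75 − 0.5(3619/26) = 2147/13.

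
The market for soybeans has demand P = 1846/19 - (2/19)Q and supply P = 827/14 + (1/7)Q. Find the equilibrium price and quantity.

Set the two price expressions equal: 1846/19 - (2/19)Q = 827/14 + (1/7)Q.
10131/266 = (33/133)Q, so Q* = 153.5.
P* = 1846/19 − (2/19)(153.5) = 81.

P* = 81, Q* = 153.5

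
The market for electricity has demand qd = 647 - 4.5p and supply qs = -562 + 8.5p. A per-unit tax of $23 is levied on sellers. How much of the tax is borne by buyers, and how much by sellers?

Pre-tax equilibrium: p* = 93, q* = 228.5.
Tax on sellers shifts supply to qs = -562 + 8.5(p − 23) = -757.5 + 8.5p.
647 - 4.5p = -757.5 + 8.5p gives buyer price pb = 2809/26; sellers receive ps = 2809/26 − 23 = 2211/26.
New quantity: q = 647 − 4.5(2809/26) = 8363/52.
Buyer burden = 2809/26 − 93 = 391/26; seller burden = 93 − 2211/26 = 207/26.

Buyers bear 391/26, sellers bear 207/26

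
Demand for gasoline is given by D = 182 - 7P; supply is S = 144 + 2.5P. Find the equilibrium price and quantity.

Set D = S: 182 - 7P = 144 + 2.5P.
38 = 9.5P, so P* = 4.
Q* = 182 − 7(4) = 154.

P* = 4, Q* = 154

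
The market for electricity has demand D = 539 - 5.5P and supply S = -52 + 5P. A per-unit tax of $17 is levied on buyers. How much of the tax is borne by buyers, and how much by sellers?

Buyers bear 170/21, sellers bear 187/21

Pre-tax equilibrium: P* = 394/7, Q* = 1606/7.
Tax on buyers shifts demand to D = 539 − 5.5(P + 17) = 445.5 - 5.5P.
445.5 - 5.5P = -52 + 5P gives seller price Ps = 995/21; buyers pay Pb = 995/21 + 17 = 1352/21.
New quantity: Q = 539 − 5.5(1352/21) = 3883/21.
Buyer burden = 1352/21 − 394/7 = 170/21; seller burden = 394/7 − 995/21 = 187/21.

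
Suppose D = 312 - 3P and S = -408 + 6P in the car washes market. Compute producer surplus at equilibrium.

Equilibrium: 312 - 3P = -408 + 6P gives P* = 80, Q* = 72.
Supply starts at P = 68 (where S = 0).
PS = ½(80 − 68)(72) = 432.

Producer surplus = 432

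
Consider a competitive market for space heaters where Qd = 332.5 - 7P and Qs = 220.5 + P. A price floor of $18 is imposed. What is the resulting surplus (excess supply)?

Equilibrium price would be P* = 14, so the floor at 18 binds.
At P = 18: Qd = 206.5, Qs = 238.5.
Surplus = 238.5 − 206.5 = 32.

Surplus = 32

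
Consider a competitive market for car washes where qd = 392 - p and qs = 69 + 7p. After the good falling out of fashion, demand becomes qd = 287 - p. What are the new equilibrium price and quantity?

p' = 27.25, q' = 259.75

Original equilibrium: p* = 40.375, q* = 351.625.
New equilibrium: 287 - p = 69 + 7p, so 218 = 8p and p' = 27.25; q' = 287 − 1(27.25) = 259.75.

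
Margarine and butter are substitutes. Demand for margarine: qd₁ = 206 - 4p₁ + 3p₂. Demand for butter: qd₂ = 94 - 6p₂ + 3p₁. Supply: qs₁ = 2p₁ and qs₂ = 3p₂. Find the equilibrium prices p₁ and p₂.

p₁ = 712/15, p₂ = 394/15

Market 1: 206 - 4p₁ + 3p₂ = 2p₁ → 6p₁ - 3p₂ = 206.
Market 2: 9p₂ - 3p₁ = 94.
Eliminating p₂: 9×(1) + 3×(2) gives 45p₁ = 2136, so p₁ = 712/15.
Back-substitute into (2): p₂ = (94 + 3×712/15) / 9 = 394/15.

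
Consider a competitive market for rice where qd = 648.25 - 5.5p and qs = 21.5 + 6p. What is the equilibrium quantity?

Set qd = qs: 648.25 - 5.5p = 21.5 + 6p.
626.75 = 11.5p, so p* = 54.5.
q* = 648.25 − 5.5(54.5) = 348.5.

q* = 348.5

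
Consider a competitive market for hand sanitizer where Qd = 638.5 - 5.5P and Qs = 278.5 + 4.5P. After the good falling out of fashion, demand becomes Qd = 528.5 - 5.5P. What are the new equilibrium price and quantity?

P' = 25, Q' = 391

Original equilibrium: P* = 36, Q* = 440.5.
New equilibrium: 528.5 - 5.5P = 278.5 + 4.5P, so 250 = 10P and P' = 25; Q' = 528.5 − 5.5(25) = 391.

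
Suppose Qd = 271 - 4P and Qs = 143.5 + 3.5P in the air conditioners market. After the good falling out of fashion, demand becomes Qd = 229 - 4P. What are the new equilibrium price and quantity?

Original equilibrium: P* = 17, Q* = 203.
New equilibrium: 229 - 4P = 143.5 + 3.5P, so 85.5 = 7.5P and P' = 11.4; Q' = 229 − 4(11.4) = 183.4.

P' = 11.4, Q' = 183.4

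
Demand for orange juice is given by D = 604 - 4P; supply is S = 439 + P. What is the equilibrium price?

P* = 33

Set D = S: 604 - 4P = 439 + P.
165 = 5P, so P* = 33.
Q* = 604 − 4(33) = 472.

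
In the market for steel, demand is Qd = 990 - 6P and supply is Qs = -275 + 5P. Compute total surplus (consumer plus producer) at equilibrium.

Total surplus = 16500

Equilibrium: 990 - 6P = -275 + 5P gives P* = 115, Q* = 300.
Demand choke price: P = 165; supply starts at P = 55.
CS = ½(165 − 115)(300) = 7500; PS = ½(115 − 55)(300) = 9000.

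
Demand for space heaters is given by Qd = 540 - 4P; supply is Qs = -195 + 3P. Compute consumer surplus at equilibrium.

Equilibrium: 540 - 4P = -195 + 3P gives P* = 105, Q* = 120.
Demand choke price (Qd = 0): P = 135.
CS = ½(135 − 105)(120) = 1800.

Consumer surplus = 1800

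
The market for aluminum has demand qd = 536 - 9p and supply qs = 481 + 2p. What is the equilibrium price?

Set qd = qs: 536 - 9p = 481 + 2p.
55 = 11p, so p* = 5.
q* = 536 − 9(5) = 491.

p* = 5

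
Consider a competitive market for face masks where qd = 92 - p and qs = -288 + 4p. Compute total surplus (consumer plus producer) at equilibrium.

Total surplus = 160

Equilibrium: 92 - p = -288 + 4p gives p* = 76, q* = 16.
Demand choke price: p = 92; supply starts at p = 72.
CS = ½(92 − 76)(16) = 128; PS = ½(76 − 72)(16) = 32.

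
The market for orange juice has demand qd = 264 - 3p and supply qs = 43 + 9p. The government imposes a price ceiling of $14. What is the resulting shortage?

Equilibrium price would be p* = 221/12, so the ceiling at 14 binds.
At p = 14: qd = 264 − 3(14) = 222, qs = 43 + 9(14) = 169.
Shortage = 222 − 169 = 53.

Shortage = 53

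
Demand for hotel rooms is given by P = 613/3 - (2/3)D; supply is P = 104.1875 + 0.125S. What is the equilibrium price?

Set the two price expressions equal: 613/3 - (2/3)Q = 104.1875 + 0.125Q.
4807/48 = (19/24)Q, so Q* = 126.5.
P* = 613/3 − (2/3)(126.5) = 120.

P* = 120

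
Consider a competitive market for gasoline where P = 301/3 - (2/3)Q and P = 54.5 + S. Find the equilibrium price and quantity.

P* = 82, Q* = 27.5

Set the two price expressions equal: 301/3 - (2/3)Q = 54.5 + Q.
275/6 = (5/3)Q, so Q* = 27.5.
P* = 301/3 − (2/3)(27.5) = 82.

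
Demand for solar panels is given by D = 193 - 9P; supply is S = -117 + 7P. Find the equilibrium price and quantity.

P* = 19.375, Q* = 18.625

Set D = S: 193 - 9P = -117 + 7P.
310 = 16P, so P* = 19.375.
Q* = 193 − 9(19.375) = 18.625.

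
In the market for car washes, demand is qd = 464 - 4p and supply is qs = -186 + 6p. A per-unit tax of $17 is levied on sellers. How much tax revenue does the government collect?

Pre-tax equilibrium: p* = 65, q* = 204.
Tax on sellers shifts supply to qs = -186 + 6(p − 17) = -288 + 6p.
464 - 4p = -288 + 6p gives buyer price pb = 75.2; sellers receive ps = 75.2 − 17 = 58.2.
New quantity: q = 464 − 4(75.2) = 163.2.
Revenue = 17 × 163.2 = 2774.4.

Tax revenue = 2774.4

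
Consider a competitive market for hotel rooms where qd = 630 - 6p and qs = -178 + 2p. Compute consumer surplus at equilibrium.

Consumer surplus = 48

Equilibrium: 630 - 6p = -178 + 2p gives p* = 101, q* = 24.
Demand choke price (qd = 0): p = 105.
CS = ½(105 − 101)(24) = 48.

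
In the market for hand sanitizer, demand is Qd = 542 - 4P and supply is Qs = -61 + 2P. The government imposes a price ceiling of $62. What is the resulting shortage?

Shortage = 231

Equilibrium price would be P* = 100.5, so the ceiling at 62 binds.
At P = 62: Qd = 542 − 4(62) = 294, Qs = -61 + 2(62) = 63.
Shortage = 294 − 63 = 231.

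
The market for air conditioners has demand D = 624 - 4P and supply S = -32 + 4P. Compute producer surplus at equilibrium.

Equilibrium: 624 - 4P = -32 + 4P gives P* = 82, Q* = 296.
Supply starts at P = 8 (where S = 0).
PS = ½(82 − 8)(296) = 10952.

Producer surplus = 10952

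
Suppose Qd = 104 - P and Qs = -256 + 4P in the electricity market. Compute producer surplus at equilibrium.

Equilibrium: 104 - P = -256 + 4P gives P* = 72, Q* = 32.
Supply starts at P = 64 (where Qs = 0).
PS = ½(72 − 64)(32) = 128.

Producer surplus = 128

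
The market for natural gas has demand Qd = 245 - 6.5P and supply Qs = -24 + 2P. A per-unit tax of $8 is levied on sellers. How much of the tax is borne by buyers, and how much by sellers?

Buyers bear 32/17, sellers bear 104/17

Pre-tax equilibrium: P* = 538/17, Q* = 668/17.
Tax on sellers shifts supply to Qs = -24 + 2(P − 8) = -40 + 2P.
245 - 6.5P = -40 + 2P gives buyer price Pb = 570/17; sellers receive Ps = 570/17 − 8 = 434/17.
New quantity: Q = 245 − 6.5(570/17) = 460/17.
Buyer burden = 570/17 − 538/17 = 32/17; seller burden = 538/17 − 434/17 = 104/17.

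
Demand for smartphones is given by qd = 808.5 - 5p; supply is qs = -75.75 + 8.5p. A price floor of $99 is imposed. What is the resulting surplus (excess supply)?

Equilibrium price would be p* = 65.5, so the floor at 99 binds.
At p = 99: qd = 313.5, qs = 765.75.
Surplus = 765.75 − 313.5 = 452.25.

Surplus = 452.25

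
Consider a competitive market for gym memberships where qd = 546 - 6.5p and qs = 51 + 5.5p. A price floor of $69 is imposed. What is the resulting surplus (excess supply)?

Surplus = 333

Equilibrium price would be p* = 41.25, so the floor at 69 binds.
At p = 69: qd = 97.5, qs = 430.5.
Surplus = 430.5 − 97.5 = 333.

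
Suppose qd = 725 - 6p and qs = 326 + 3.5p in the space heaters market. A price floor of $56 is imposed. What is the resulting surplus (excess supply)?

Surplus = 133

Equilibrium price would be p* = 42, so the floor at 56 binds.
At p = 56: qd = 389, qs = 522.
Surplus = 522 − 389 = 133.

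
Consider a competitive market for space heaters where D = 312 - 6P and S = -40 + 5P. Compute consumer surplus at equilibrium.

Equilibrium: 312 - 6P = -40 + 5P gives P* = 32, Q* = 120.
Demand choke price (D = 0): P = 52.
CS = ½(52 − 32)(120) = 1200.

Consumer surplus = 1200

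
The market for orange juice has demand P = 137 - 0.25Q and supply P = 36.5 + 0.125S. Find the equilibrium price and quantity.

P* = 70, Q* = 268

Set the two price expressions equal: 137 - 0.25Q = 36.5 + 0.125Q.
100.5 = 0.375Q, so Q* = 268.
P* = 137 − (0.25)(268) = 70.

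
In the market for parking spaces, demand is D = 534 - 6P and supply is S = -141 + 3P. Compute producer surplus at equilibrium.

Producer surplus = 1176

Equilibrium: 534 - 6P = -141 + 3P gives P* = 75, Q* = 84.
Supply starts at P = 47 (where S = 0).
PS = ½(75 − 47)(84) = 1176.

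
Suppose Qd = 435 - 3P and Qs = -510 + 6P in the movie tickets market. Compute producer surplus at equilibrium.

Producer surplus = 1200

Equilibrium: 435 - 3P = -510 + 6P gives P* = 105, Q* = 120.
Supply starts at P = 85 (where Qs = 0).
PS = ½(105 − 85)(120) = 1200.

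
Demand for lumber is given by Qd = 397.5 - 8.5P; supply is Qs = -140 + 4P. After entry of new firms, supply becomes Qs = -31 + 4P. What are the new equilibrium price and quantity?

P' = 34.28, Q' = 106.12

Original equilibrium: P* = 43, Q* = 32.
New equilibrium: 397.5 - 8.5P = -31 + 4P, so 428.5 = 12.5P and P' = 34.28; Q' = 397.5 − 8.5(34.28) = 106.12.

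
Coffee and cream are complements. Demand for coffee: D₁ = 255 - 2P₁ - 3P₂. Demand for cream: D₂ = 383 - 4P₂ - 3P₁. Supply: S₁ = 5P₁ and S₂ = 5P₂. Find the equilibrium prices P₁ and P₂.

Market 1: 255 - 2P₁ - 3P₂ = 5P₁ → 7P₁ + 3P₂ = 255.
Market 2: 9P₂ + 3P₁ = 383.
Eliminating P₂: 9×(1) − 3×(2) gives 54P₁ = 1146, so P₁ = 191/9.
Back-substitute into (2): P₂ = (383 − 3×191/9) / 9 = 958/27.

P₁ = 191/9, P₂ = 958/27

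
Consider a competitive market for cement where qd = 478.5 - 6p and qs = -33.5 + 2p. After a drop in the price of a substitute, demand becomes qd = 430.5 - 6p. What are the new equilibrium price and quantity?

p' = 58, q' = 82.5

Original equilibrium: p* = 64, q* = 94.5.
New equilibrium: 430.5 - 6p = -33.5 + 2p, so 464 = 8p and p' = 58; q' = 430.5 − 6(58) = 82.5.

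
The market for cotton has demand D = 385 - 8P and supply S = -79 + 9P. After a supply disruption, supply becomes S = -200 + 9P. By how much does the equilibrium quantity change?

ΔQ = -968/17

Original equilibrium: P* = 464/17, Q* = 2833/17.
New equilibrium: 385 - 8P = -200 + 9P, so 585 = 17P and P' = 585/17; Q' = 385 − 8(585/17) = 1865/17.
Change in quantity: 1865/17 − 2833/17 = -968/17.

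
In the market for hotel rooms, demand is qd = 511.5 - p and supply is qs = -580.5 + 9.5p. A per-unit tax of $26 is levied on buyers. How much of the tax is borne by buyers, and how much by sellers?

Pre-tax equilibrium: p* = 104, q* = 407.5.
Tax on buyers shifts demand to qd = 511.5 − 1(p + 26) = 485.5 - p.
485.5 - p = -580.5 + 9.5p gives seller price ps = 2132/21; buyers pay pb = 2132/21 + 26 = 2678/21.
New quantity: q = 511.5 − 1(2678/21) = 16127/42.
Buyer burden = 2678/21 − 104 = 494/21; seller burden = 104 − 2132/21 = 52/21.

Buyers bear 494/21, sellers bear 52/21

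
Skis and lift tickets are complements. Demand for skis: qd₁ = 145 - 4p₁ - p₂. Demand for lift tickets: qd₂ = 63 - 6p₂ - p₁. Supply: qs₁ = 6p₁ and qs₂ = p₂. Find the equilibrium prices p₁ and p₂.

p₁ = 952/69, p₂ = 485/69

Market 1: 145 - 4p₁ - p₂ = 6p₁ → 10p₁ + p₂ = 145.
Market 2: 7p₂ + p₁ = 63.
Eliminating p₂: 7×(1) − 1×(2) gives 69p₁ = 952, so p₁ = 952/69.
Back-substitute into (2): p₂ = (63 − 1×952/69) / 7 = 485/69.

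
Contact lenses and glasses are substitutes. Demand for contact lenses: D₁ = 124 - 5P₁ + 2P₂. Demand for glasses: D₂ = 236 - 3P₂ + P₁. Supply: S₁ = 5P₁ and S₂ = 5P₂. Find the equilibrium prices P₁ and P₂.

Market 1: 124 - 5P₁ + 2P₂ = 5P₁ → 10P₁ - 2P₂ = 124.
Market 2: 8P₂ - P₁ = 236.
Eliminating P₂: 8×(1) + 2×(2) gives 78P₁ = 1464, so P₁ = 244/13.
Back-substitute into (2): P₂ = (236 + 1×244/13) / 8 = 414/13.

P₁ = 244/13, P₂ = 414/13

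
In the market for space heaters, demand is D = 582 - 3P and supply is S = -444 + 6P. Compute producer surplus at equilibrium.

Equilibrium: 582 - 3P = -444 + 6P gives P* = 114, Q* = 240.
Supply starts at P = 74 (where S = 0).
PS = ½(114 − 74)(240) = 4800.

Producer surplus = 4800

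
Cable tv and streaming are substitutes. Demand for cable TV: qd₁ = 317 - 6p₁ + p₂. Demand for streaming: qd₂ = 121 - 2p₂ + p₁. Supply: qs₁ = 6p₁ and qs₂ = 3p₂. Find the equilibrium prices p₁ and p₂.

Market 1: 317 - 6p₁ + p₂ = 6p₁ → 12p₁ - p₂ = 317.
Market 2: 5p₂ - p₁ = 121.
Eliminating p₂: 5×(1) + 1×(2) gives 59p₁ = 1706, so p₁ = 1706/59.
Back-substitute into (2): p₂ = (121 + 1×1706/59) / 5 = 1769/59.

p₁ = 1706/59, p₂ = 1769/59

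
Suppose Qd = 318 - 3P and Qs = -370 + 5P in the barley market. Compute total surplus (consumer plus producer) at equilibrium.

Equilibrium: 318 - 3P = -370 + 5P gives P* = 86, Q* = 60.
Demand choke price: P = 106; supply starts at P = 74.
CS = ½(106 − 86)(60) = 600; PS = ½(86 − 74)(60) = 360.

Total surplus = 960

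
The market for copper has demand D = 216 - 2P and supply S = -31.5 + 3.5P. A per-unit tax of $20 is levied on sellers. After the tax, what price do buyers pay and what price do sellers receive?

Buyers pay 635/11, sellers receive 415/11

Pre-tax equilibrium: P* = 45, Q* = 126.
Tax on sellers shifts supply to S = -31.5 + 3.5(P − 20) = -101.5 + 3.5P.
216 - 2P = -101.5 + 3.5P gives buyer price Pb = 635/11; sellers receive Ps = 635/11 − 20 = 415/11.
New quantity: Q = 216 − 2(635/11) = 1106/11.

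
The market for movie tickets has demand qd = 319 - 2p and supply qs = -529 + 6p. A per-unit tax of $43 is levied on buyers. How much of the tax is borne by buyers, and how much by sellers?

Buyers bear $32.25, sellers bear $10.75

Pre-tax equilibrium: p* = 106, q* = 107.
Tax on buyers shifts demand to qd = 319 − 2(p + 43) = 233 - 2p.
233 - 2p = -529 + 6p gives seller price ps = 95.25; buyers pay pb = 95.25 + 43 = 138.25.
New quantity: q = 319 − 2(138.25) = 42.5.
Buyer burden = 138.25 − 106 = 32.25; seller burden = 106 − 95.25 = 10.75.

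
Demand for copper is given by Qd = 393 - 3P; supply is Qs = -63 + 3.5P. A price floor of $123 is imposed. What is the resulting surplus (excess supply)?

Surplus = 343.5

Equilibrium price would be P* = 912/13, so the floor at 123 binds.
At P = 123: Qd = 24, Qs = 367.5.
Surplus = 367.5 − 24 = 343.5.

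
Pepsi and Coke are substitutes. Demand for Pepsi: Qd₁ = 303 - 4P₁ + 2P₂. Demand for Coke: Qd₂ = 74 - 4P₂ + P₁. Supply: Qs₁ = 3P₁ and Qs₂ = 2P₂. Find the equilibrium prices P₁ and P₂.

Market 1: 303 - 4P₁ + 2P₂ = 3P₁ → 7P₁ - 2P₂ = 303.
Market 2: 6P₂ - P₁ = 74.
Eliminating P₂: 6×(1) + 2×(2) gives 40P₁ = 1966, so P₁ = 49.15.
Back-substitute into (2): P₂ = (74 + 1×49.15) / 6 = 20.525.

P₁ = 49.15, P₂ = 20.525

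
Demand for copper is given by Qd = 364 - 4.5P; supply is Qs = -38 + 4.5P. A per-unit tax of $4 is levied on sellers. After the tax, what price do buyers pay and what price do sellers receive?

Pre-tax equilibrium: P* = 134/3, Q* = 163.
Tax on sellers shifts supply to Qs = -38 + 4.5(P − 4) = -56 + 4.5P.
364 - 4.5P = -56 + 4.5P gives buyer price Pb = 140/3; sellers receive Ps = 140/3 − 4 = 128/3.
New quantity: Q = 364 − 4.5(140/3) = 154.

Buyers pay 140/3, sellers receive 128/3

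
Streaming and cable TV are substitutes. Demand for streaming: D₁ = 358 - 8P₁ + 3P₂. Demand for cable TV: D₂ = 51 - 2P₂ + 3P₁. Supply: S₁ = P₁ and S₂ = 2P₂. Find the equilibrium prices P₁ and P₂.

P₁ = 1585/27, P₂ = 511/9

Market 1: 358 - 8P₁ + 3P₂ = P₁ → 9P₁ - 3P₂ = 358.
Market 2: 4P₂ - 3P₁ = 51.
Eliminating P₂: 4×(1) + 3×(2) gives 27P₁ = 1585, so P₁ = 1585/27.
Back-substitute into (2): P₂ = (51 + 3×1585/27) / 4 = 511/9.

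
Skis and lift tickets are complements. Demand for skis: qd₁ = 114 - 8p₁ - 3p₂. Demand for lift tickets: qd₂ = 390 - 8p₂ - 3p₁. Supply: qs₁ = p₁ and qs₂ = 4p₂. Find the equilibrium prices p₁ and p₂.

Market 1: 114 - 8p₁ - 3p₂ = p₁ → 9p₁ + 3p₂ = 114.
Market 2: 12p₂ + 3p₁ = 390.
Eliminating p₂: 12×(1) − 3×(2) gives 99p₁ = 198, so p₁ = 2.
Back-substitute into (2): p₂ = (390 − 3×2) / 12 = 32.

p₁ = 2, p₂ = 32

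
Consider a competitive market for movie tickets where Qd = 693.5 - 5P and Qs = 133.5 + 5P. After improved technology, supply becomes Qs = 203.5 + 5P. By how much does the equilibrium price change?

Original equilibrium: P* = 56, Q* = 413.5.
New equilibrium: 693.5 - 5P = 203.5 + 5P, so 490 = 10P and P' = 49; Q' = 693.5 − 5(49) = 448.5.
Change in price: 49 − 56 = -7.

ΔP = -7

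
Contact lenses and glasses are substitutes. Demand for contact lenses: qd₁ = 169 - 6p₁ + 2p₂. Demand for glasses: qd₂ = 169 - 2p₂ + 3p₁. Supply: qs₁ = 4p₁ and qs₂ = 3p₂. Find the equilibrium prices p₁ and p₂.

Market 1: 169 - 6p₁ + 2p₂ = 4p₁ → 10p₁ - 2p₂ = 169.
Market 2: 5p₂ - 3p₁ = 169.
Eliminating p₂: 5×(1) + 2×(2) gives 44p₁ = 1183, so p₁ = 1183/44.
Back-substitute into (2): p₂ = (169 + 3×1183/44) / 5 = 2197/44.

p₁ = 1183/44, p₂ = 2197/44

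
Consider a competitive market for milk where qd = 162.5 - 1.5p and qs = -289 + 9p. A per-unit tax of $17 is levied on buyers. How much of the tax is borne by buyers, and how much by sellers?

Pre-tax equilibrium: p* = 43, q* = 98.
Tax on buyers shifts demand to qd = 162.5 − 1.5(p + 17) = 137 - 1.5p.
137 - 1.5p = -289 + 9p gives seller price ps = 284/7; buyers pay pb = 284/7 + 17 = 403/7.
New quantity: q = 162.5 − 1.5(403/7) = 533/7.
Buyer burden = 403/7 − 43 = 102/7; seller burden = 43 − 284/7 = 17/7.

Buyers bear 102/7, sellers bear 17/7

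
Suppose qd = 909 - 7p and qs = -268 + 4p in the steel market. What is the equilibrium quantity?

q* = 160

Set qd = qs: 909 - 7p = -268 + 4p.
1177 = 11p, so p* = 107.
q* = 909 − 7(107) = 160.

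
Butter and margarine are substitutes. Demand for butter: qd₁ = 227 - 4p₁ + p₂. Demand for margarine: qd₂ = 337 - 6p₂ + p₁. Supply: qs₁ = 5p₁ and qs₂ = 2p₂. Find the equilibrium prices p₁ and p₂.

p₁ = 2153/71, p₂ = 3260/71

Market 1: 227 - 4p₁ + p₂ = 5p₁ → 9p₁ - p₂ = 227.
Market 2: 8p₂ - p₁ = 337.
Eliminating p₂: 8×(1) + 1×(2) gives 71p₁ = 2153, so p₁ = 2153/71.
Back-substitute into (2): p₂ = (337 + 1×2153/71) / 8 = 3260/71.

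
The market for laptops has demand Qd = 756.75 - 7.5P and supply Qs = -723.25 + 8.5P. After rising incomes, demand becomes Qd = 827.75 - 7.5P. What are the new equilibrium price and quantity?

Original equilibrium: P* = 92.5, Q* = 63.
New equilibrium: 827.75 - 7.5P = -723.25 + 8.5P, so 1551 = 16P and P' = 96.9375; Q' = 827.75 − 7.5(96.9375) = 100.71875.

P' = 96.9375, Q' = 100.71875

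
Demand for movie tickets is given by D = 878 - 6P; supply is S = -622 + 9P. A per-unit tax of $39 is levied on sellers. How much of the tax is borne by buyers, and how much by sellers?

Buyers bear $23.4, sellers bear $15.6

Pre-tax equilibrium: P* = 100, Q* = 278.
Tax on sellers shifts supply to S = -622 + 9(P − 39) = -973 + 9P.
878 - 6P = -973 + 9P gives buyer price Pb = 123.4; sellers receive Ps = 123.4 − 39 = 84.4.
New quantity: Q = 878 − 6(123.4) = 137.6.
Buyer burden = 123.4 − 100 = 23.4; seller burden = 100 − 84.4 = 15.6.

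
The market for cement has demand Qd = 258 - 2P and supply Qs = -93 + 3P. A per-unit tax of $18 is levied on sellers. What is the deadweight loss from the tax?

Deadweight loss = 194.4

Pre-tax equilibrium: P* = 70.2, Q* = 117.6.
Tax on sellers shifts supply to Qs = -93 + 3(P − 18) = -147 + 3P.
258 - 2P = -147 + 3P gives buyer price Pb = 81; sellers receive Ps = 81 − 18 = 63.
New quantity: Q = 258 − 2(81) = 96.
DWL = ½ × 18 × (117.6 − 96) = 194.4.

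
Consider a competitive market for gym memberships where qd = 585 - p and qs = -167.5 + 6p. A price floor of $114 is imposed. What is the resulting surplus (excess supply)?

Surplus = 45.5

Equilibrium price would be p* = 107.5, so the floor at 114 binds.
At p = 114: qd = 471, qs = 516.5.
Surplus = 516.5 − 471 = 45.5.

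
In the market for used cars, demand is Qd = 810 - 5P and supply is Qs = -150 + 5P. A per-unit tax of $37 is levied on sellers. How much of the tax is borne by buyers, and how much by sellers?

Pre-tax equilibrium: P* = 96, Q* = 330.
Tax on sellers shifts supply to Qs = -150 + 5(P − 37) = -335 + 5P.
810 - 5P = -335 + 5P gives buyer price Pb = 114.5; sellers receive Ps = 114.5 − 37 = 77.5.
New quantity: Q = 810 − 5(114.5) = 237.5.
Buyer burden = 114.5 − 96 = 18.5; seller burden = 96 − 77.5 = 18.5.

Buyers bear $18.5, sellers bear $18.5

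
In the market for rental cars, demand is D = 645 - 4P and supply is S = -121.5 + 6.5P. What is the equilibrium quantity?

Q* = 353

Set D = S: 645 - 4P = -121.5 + 6.5P.
766.5 = 10.5P, so P* = 73.
Q* = 645 − 4(73) = 353.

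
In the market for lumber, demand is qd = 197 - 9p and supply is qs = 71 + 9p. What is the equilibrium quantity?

q* = 134

Set qd = qs: 197 - 9p = 71 + 9p.
126 = 18p, so p* = 7.
q* = 197 − 9(7) = 134.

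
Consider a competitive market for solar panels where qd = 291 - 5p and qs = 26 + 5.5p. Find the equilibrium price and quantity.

p* = 530/21, q* = 3461/21

Set qd = qs: 291 - 5p = 26 + 5.5p.
265 = 10.5p, so p* = 530/21.
q* = 291 − 5(530/21) = 3461/21.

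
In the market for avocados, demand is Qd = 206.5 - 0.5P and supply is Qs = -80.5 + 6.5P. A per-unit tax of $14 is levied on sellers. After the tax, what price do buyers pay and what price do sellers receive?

Buyers pay $54, sellers receive $40

Pre-tax equilibrium: P* = 41, Q* = 186.
Tax on sellers shifts supply to Qs = -80.5 + 6.5(P − 14) = -171.5 + 6.5P.
206.5 - 0.5P = -171.5 + 6.5P gives buyer price Pb = 54; sellers receive Ps = 54 − 14 = 40.
New quantity: Q = 206.5 − 0.5(54) = 179.5.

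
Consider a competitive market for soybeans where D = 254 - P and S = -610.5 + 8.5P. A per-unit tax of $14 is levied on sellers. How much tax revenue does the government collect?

Tax revenue = 40026/19

Pre-tax equilibrium: P* = 91, Q* = 163.
Tax on sellers shifts supply to S = -610.5 + 8.5(P − 14) = -729.5 + 8.5P.
254 - P = -729.5 + 8.5P gives buyer price Pb = 1967/19; sellers receive Ps = 1967/19 − 14 = 1701/19.
New quantity: Q = 254 − 1(1967/19) = 2859/19.
Revenue = 14 × 2859/19 = 40026/19.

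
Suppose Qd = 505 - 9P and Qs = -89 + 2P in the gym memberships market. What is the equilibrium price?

P* = 54

Set Qd = Qs: 505 - 9P = -89 + 2P.
594 = 11P, so P* = 54.
Q* = 505 − 9(54) = 19.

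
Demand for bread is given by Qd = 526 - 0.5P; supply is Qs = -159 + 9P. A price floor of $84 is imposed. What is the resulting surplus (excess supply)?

Surplus = 113

Equilibrium price would be P* = 1370/19, so the floor at 84 binds.
At P = 84: Qd = 484, Qs = 597.
Surplus = 597 − 484 = 113.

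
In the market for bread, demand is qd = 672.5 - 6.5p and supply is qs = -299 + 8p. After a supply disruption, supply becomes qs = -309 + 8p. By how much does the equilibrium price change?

Original equilibrium: p* = 67, q* = 237.
New equilibrium: 672.5 - 6.5p = -309 + 8p, so 981.5 = 14.5p and p' = 1963/29; q' = 672.5 − 6.5(1963/29) = 6743/29.
Change in price: 1963/29 − 67 = 20/29.

Δp = 20/29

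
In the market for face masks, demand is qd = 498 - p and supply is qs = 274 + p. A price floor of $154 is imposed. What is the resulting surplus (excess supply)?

Surplus = 84

Equilibrium price would be p* = 112, so the floor at 154 binds.
At p = 154: qd = 344, qs = 428.
Surplus = 428 − 344 = 84.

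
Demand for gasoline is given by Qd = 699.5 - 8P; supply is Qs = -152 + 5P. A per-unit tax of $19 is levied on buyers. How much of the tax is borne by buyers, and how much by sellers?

Buyers bear 95/13, sellers bear 152/13

Pre-tax equilibrium: P* = 65.5, Q* = 175.5.
Tax on buyers shifts demand to Qd = 699.5 − 8(P + 19) = 547.5 - 8P.
547.5 - 8P = -152 + 5P gives seller price Ps = 1399/26; buyers pay Pb = 1399/26 + 19 = 1893/26.
New quantity: Q = 699.5 − 8(1893/26) = 3043/26.
Buyer burden = 1893/26 − 65.5 = 95/13; seller burden = 65.5 − 1399/26 = 152/13.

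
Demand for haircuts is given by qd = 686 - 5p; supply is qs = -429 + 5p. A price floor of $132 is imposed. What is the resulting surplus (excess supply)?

Equilibrium price would be p* = 111.5, so the floor at 132 binds.
At p = 132: qd = 26, qs = 231.
Surplus = 231 − 26 = 205.

Surplus = 205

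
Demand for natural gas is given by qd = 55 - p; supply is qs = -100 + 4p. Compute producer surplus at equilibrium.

Producer surplus = 72

Equilibrium: 55 - p = -100 + 4p gives p* = 31, q* = 24.
Supply starts at p = 25 (where qs = 0).
PS = ½(31 − 25)(24) = 72.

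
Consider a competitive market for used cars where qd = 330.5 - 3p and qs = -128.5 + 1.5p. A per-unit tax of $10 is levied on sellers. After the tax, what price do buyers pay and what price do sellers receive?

Pre-tax equilibrium: p* = 102, q* = 24.5.
Tax on sellers shifts supply to qs = -128.5 + 1.5(p − 10) = -143.5 + 1.5p.
330.5 - 3p = -143.5 + 1.5p gives buyer price pb = 316/3; sellers receive ps = 316/3 − 10 = 286/3.
New quantity: q = 330.5 − 3(316/3) = 14.5.

Buyers pay 316/3, sellers receive 286/3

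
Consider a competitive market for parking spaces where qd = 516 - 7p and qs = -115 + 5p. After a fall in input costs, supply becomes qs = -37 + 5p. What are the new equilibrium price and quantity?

p' = 553/12, q' = 2321/12

Original equilibrium: p* = 631/12, q* = 1775/12.
New equilibrium: 516 - 7p = -37 + 5p, so 553 = 12p and p' = 553/12; q' = 516 − 7(553/12) = 2321/12.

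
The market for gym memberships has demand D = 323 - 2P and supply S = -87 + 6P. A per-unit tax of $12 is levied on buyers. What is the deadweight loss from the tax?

Pre-tax equilibrium: P* = 51.25, Q* = 220.5.
Tax on buyers shifts demand to D = 323 − 2(P + 12) = 299 - 2P.
299 - 2P = -87 + 6P gives seller price Ps = 48.25; buyers pay Pb = 48.25 + 12 = 60.25.
New quantity: Q = 323 − 2(60.25) = 202.5.
DWL = ½ × 12 × (220.5 − 202.5) = 108.

Deadweight loss = 108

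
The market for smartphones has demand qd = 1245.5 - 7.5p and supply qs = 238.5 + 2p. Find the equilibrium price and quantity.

Set qd = qs: 1245.5 - 7.5p = 238.5 + 2p.
1007 = 9.5p, so p* = 106.
q* = 1245.5 − 7.5(106) = 450.5.

p* = 106, q* = 450.5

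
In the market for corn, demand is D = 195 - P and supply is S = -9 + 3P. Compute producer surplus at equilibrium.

Equilibrium: 195 - P = -9 + 3P gives P* = 51, Q* = 144.
Supply starts at P = 3 (where S = 0).
PS = ½(51 − 3)(144) = 3456.

Producer surplus = 3456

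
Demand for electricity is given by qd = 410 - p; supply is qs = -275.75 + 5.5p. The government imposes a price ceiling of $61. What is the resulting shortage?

Shortage = 289.25

Equilibrium price would be p* = 105.5, so the ceiling at 61 binds.
At p = 61: qd = 410 − 1(61) = 349, qs = -275.75 + 5.5(61) = 59.75.
Shortage = 349 − 59.75 = 289.25.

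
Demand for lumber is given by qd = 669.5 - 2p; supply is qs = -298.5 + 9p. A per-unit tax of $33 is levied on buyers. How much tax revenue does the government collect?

Pre-tax equilibrium: p* = 88, q* = 493.5.
Tax on buyers shifts demand to qd = 669.5 − 2(p + 33) = 603.5 - 2p.
603.5 - 2p = -298.5 + 9p gives seller price ps = 82; buyers pay pb = 82 + 33 = 115.
New quantity: q = 669.5 − 2(115) = 439.5.
Revenue = 33 × 439.5 = 14503.5.

Tax revenue = 14503.5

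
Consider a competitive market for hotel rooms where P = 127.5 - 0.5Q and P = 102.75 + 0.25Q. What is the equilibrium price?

P* = 111

Set the two price expressions equal: 127.5 - 0.5Q = 102.75 + 0.25Q.
24.75 = 0.75Q, so Q* = 33.
P* = 127.5 − (0.5)(33) = 111.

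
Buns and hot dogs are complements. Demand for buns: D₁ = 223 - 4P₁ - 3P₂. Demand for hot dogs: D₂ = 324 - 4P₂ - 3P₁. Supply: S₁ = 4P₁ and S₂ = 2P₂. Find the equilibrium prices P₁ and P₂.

P₁ = 122/13, P₂ = 641/13

Market 1: 223 - 4P₁ - 3P₂ = 4P₁ → 8P₁ + 3P₂ = 223.
Market 2: 6P₂ + 3P₁ = 324.
Eliminating P₂: 6×(1) − 3×(2) gives 39P₁ = 366, so P₁ = 122/13.
Back-substitute into (2): P₂ = (324 − 3×122/13) / 6 = 641/13.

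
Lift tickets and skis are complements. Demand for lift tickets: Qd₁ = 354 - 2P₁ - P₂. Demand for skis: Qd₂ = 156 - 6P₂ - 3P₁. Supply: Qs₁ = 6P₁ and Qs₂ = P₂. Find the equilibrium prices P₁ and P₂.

P₁ = 2322/53, P₂ = 186/53

Market 1: 354 - 2P₁ - P₂ = 6P₁ → 8P₁ + P₂ = 354.
Market 2: 7P₂ + 3P₁ = 156.
Eliminating P₂: 7×(1) − 1×(2) gives 53P₁ = 2322, so P₁ = 2322/53.
Back-substitute into (2): P₂ = (156 − 3×2322/53) / 7 = 186/53.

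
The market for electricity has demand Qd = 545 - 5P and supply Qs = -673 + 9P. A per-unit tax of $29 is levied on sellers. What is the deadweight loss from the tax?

Deadweight loss = 37845/28

Pre-tax equilibrium: P* = 87, Q* = 110.
Tax on sellers shifts supply to Qs = -673 + 9(P − 29) = -934 + 9P.
545 - 5P = -934 + 9P gives buyer price Pb = 1479/14; sellers receive Ps = 1479/14 − 29 = 1073/14.
New quantity: Q = 545 − 5(1479/14) = 235/14.
DWL = ½ × 29 × (110 − 235/14) = 37845/28.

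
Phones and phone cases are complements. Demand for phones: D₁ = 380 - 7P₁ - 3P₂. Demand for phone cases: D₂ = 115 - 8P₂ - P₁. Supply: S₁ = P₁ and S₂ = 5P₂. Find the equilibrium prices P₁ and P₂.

Market 1: 380 - 7P₁ - 3P₂ = P₁ → 8P₁ + 3P₂ = 380.
Market 2: 13P₂ + P₁ = 115.
Eliminating P₂: 13×(1) − 3×(2) gives 101P₁ = 4595, so P₁ = 4595/101.
Back-substitute into (2): P₂ = (115 − 1×4595/101) / 13 = 540/101.

P₁ = 4595/101, P₂ = 540/101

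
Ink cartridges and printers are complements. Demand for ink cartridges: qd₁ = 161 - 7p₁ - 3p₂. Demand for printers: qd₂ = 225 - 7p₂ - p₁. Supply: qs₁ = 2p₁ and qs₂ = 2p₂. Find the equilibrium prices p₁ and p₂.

p₁ = 129/13, p₂ = 932/39

Market 1: 161 - 7p₁ - 3p₂ = 2p₁ → 9p₁ + 3p₂ = 161.
Market 2: 9p₂ + p₁ = 225.
Eliminating p₂: 9×(1) − 3×(2) gives 78p₁ = 774, so p₁ = 129/13.
Back-substitute into (2): p₂ = (225 − 1×129/13) / 9 = 932/39.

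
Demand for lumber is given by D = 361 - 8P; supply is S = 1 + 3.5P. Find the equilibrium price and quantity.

P* = 720/23, Q* = 2543/23

Set D = S: 361 - 8P = 1 + 3.5P.
360 = 11.5P, so P* = 720/23.
Q* = 361 − 8(720/23) = 2543/23.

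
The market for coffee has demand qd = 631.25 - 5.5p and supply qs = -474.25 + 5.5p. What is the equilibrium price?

p* = 100.5

Set qd = qs: 631.25 - 5.5p = -474.25 + 5.5p.
1105.5 = 11p, so p* = 100.5.
q* = 631.25 − 5.5(100.5) = 78.5.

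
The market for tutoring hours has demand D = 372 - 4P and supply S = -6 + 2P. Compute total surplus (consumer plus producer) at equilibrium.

Equilibrium: 372 - 4P = -6 + 2P gives P* = 63, Q* = 120.
Demand choke price: P = 93; supply starts at P = 3.
CS = ½(93 − 63)(120) = 1800; PS = ½(63 − 3)(120) = 3600.

Total surplus = 5400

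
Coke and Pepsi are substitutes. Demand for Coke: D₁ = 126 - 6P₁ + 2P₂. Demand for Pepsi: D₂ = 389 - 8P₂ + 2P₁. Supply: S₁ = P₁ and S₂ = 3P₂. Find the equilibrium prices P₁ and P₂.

P₁ = 2164/73, P₂ = 2975/73

Market 1: 126 - 6P₁ + 2P₂ = P₁ → 7P₁ - 2P₂ = 126.
Market 2: 11P₂ - 2P₁ = 389.
Eliminating P₂: 11×(1) + 2×(2) gives 73P₁ = 2164, so P₁ = 2164/73.
Back-substitute into (2): P₂ = (389 + 2×2164/73) / 11 = 2975/73.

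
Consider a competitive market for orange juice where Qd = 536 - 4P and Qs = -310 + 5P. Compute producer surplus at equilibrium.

Equilibrium: 536 - 4P = -310 + 5P gives P* = 94, Q* = 160.
Supply starts at P = 62 (where Qs = 0).
PS = ½(94 − 62)(160) = 2560.

Producer surplus = 2560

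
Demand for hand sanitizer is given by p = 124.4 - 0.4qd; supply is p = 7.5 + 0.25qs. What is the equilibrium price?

Set the two price expressions equal: 124.4 - 0.4q = 7.5 + 0.25q.
116.9 = 0.65q, so q* = 2338/13.
p* = 124.4 − (0.4)(2338/13) = 682/13.

p* = 682/13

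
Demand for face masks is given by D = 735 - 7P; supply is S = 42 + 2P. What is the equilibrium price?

P* = 77

Set D = S: 735 - 7P = 42 + 2P.
693 = 9P, so P* = 77.
Q* = 735 − 7(77) = 196.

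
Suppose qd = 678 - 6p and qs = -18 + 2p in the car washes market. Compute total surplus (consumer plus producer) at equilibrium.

Total surplus = 8112

Equilibrium: 678 - 6p = -18 + 2p gives p* = 87, q* = 156.
Demand choke price: p = 113; supply starts at p = 9.
CS = ½(113 − 87)(156) = 2028; PS = ½(87 − 9)(156) = 6084.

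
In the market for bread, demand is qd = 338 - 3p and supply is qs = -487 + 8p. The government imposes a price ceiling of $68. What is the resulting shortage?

Shortage = 77

Equilibrium price would be p* = 75, so the ceiling at 68 binds.
At p = 68: qd = 338 − 3(68) = 134, qs = -487 + 8(68) = 57.
Shortage = 134 − 57 = 77.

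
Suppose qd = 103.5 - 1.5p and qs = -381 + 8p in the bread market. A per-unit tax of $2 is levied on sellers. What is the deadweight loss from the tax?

Pre-tax equilibrium: p* = 51, q* = 27.
Tax on sellers shifts supply to qs = -381 + 8(p − 2) = -397 + 8p.
103.5 - 1.5p = -397 + 8p gives buyer price pb = 1001/19; sellers receive ps = 1001/19 − 2 = 963/19.
New quantity: q = 103.5 − 1.5(1001/19) = 465/19.
DWL = ½ × 2 × (27 − 465/19) = 48/19.

Deadweight loss = 48/19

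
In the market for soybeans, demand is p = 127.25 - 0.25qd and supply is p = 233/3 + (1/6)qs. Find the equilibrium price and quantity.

Set the two price expressions equal: 127.25 - 0.25q = 233/3 + (1/6)q.
595/12 = (5/12)q, so q* = 119.
p* = 127.25 − (0.25)(119) = 97.5.

p* = 97.5, q* = 119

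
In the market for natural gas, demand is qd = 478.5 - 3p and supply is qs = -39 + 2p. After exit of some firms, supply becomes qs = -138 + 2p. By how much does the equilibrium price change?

Δp = 19.8

Original equilibrium: p* = 103.5, q* = 168.
New equilibrium: 478.5 - 3p = -138 + 2p, so 616.5 = 5p and p' = 123.3; q' = 478.5 − 3(123.3) = 108.6.
Change in price: 123.3 − 103.5 = 19.8.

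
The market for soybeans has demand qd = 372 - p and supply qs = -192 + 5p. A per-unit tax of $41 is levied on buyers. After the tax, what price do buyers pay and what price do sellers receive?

Pre-tax equilibrium: p* = 94, q* = 278.
Tax on buyers shifts demand to qd = 372 − 1(p + 41) = 331 - p.
331 - p = -192 + 5p gives seller price ps = 523/6; buyers pay pb = 523/6 + 41 = 769/6.
New quantity: q = 372 − 1(769/6) = 1463/6.

Buyers pay 769/6, sellers receive 523/6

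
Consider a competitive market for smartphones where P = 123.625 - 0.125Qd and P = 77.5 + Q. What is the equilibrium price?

Set the two price expressions equal: 123.625 - 0.125Q = 77.5 + Q.
46.125 = 1.125Q, so Q* = 41.
P* = 123.625 − (0.125)(41) = 118.5.

P* = 118.5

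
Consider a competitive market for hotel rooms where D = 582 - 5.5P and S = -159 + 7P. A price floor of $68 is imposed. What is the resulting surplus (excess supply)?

Surplus = 109

Equilibrium price would be P* = 59.28, so the floor at 68 binds.
At P = 68: D = 208, S = 317.
Surplus = 317 − 208 = 109.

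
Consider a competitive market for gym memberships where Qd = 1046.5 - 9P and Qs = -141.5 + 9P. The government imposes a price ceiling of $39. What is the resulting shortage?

Equilibrium price would be P* = 66, so the ceiling at 39 binds.
At P = 39: Qd = 1046.5 − 9(39) = 695.5, Qs = -141.5 + 9(39) = 209.5.
Shortage = 695.5 − 209.5 = 486.

Shortage = 486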